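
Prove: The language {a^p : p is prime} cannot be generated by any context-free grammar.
Assume for contradiction that L is context-free, and let p ≥ 1 be the pumping length given by the pumping lemma for CFLs.
Choose a prime q with q ≥ p and let s = a^q. Then s ∈ L and |s| = q ≥ p.
By the CFL pumping lemma, s = uvxyz for some u, v, x, y, z with |vxy| ≤ p, |vy| ≥ 1, and uv^i xy^i z ∈ L for every i ≥ 0.
All symbols are a's, so only lengths matter: let k = |vy|, with 1 ≤ k ≤ p. Then |uv^i xy^i z| = q + (i − 1)k.

Take i = q + 1: the length is q + qk = q(k + 1).
Both factors satisfy q ≥ 2 and k + 1 ≥ 2, so q(k + 1) is composite and uv^(q+1) xy^(q+1) z ∉ L.

This contradicts the CFL pumping lemma, which requires uv^i xy^i z ∈ L for all i ≥ 0.
Hence L = {a^p : p is prime} is not context-free. ∎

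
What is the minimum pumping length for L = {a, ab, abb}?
p = 4

For a finite language L, the pumping lemma holds vacuously if p > max|s| for s ∈ L.

The longest string in L = {a, ab, abb} has length 3.
If p = 4, then no string s ∈ L has |s| ≥ p, so the condition is vacuously true.

The minimum pumping length is p = 4.

Why no smaller p works: for any p ≤ 3, the longest string s ∈ L has |s| = 3 ≥ p, so it would
have to be pumpable; but pumping up (i = 2, 3, ...) produces ever longer strings, which cannot all lie in the
finite language L. So the pumping property fails for every p ≤ 3.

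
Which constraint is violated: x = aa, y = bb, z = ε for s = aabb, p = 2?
Violated: |xy| ≤ p

The decomposition x = aa, y = bb, z = ε for s = aabb with p = 2
violates the constraint: |xy| ≤ p

|xy| = |aabb| = 4 > 2 = p. The decomposition puts too many characters in xy.

Pumping lemma constraints:
1. xyz = s (decomposition is valid)
2. |xy| ≤ p
3. |y| > 0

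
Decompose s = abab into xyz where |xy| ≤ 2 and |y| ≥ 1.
x = '', y = 'a', z = 'bab'

For s = abab and p = 2, one valid decomposition is:
- x = '' (length 0)
- y = 'a' (length 1)
- z = 'bab' (length 3)

Verification:
- xyz = '' + 'a' + 'bab' = abab ✓
- |xy| = 1 ≤ 2 ✓
- |y| = 1 > 0 ✓

All pumping lemma constraints are satisfied.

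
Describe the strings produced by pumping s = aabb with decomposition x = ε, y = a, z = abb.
{xy^i z : i ≥ 0} = {a^(i+1) b^2 : i ≥ 0} = {abb, aabb, aaabb, ...}

With x = ε, y = a, z = abb: Starting with aabb and pumping the first 'a' (z = abb keeps the second 'a'), we get strings with i+1 a's followed by 2 b's for i = 0, 1, 2, ...; note bb is not produced because z always contributes one a.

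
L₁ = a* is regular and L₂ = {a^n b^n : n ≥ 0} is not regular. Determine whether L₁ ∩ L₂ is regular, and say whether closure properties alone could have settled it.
Yes — L₁ ∩ L₂ is regular.

A string of a* contains no b's, and the only string of {a^n b^n} with no b's is ε (n = 0). So L₁ ∩ L₂ = {ε}, a finite language, which is regular.

Note that the bare facts "L₁ regular, L₂ non-regular" do not settle the question by themselves: the closure of regular languages under ∪, ∩, complement and difference applies only when BOTH operands are regular. With a non-regular operand the result can come out regular or non-regular depending on the specific languages, so one has to work out L₁ ∩ L₂ for this particular pair, as above.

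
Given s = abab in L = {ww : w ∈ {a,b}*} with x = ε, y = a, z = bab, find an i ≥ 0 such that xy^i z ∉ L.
i = 2

xy²z = ε · aa · bab = aabab; aabab has odd length 5, so it cannot be written as ww and is not in L.
(Other choices also work, e.g. i = 0, 3; only i = 1 is guaranteed to stay in L since xy¹z = s.)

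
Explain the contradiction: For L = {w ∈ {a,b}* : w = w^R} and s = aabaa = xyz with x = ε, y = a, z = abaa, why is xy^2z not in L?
xy²z = aaabaa ∉ L

Pumping with i = 2 replaces y = a by y² = aa:
- Original: s = xyz = aabaa; aabaa reversed is aabaa, the same string, so it is a palindrome and is in L
- Pumped: xy²z = ε · aa · abaa = aaabaa
- aaabaa reversed is aabaaa ≠ aaabaa, so it is not a palindrome and is not in L

The pumping lemma would require xy²z ∈ L, so this decomposition yields a contradiction.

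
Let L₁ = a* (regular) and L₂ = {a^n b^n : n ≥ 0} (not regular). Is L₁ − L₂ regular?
Yes — L₁ − L₂ is regular.

The only string of a* that lies in {a^n b^n} is ε, so L₁ − L₂ = a* − {ε} = a⁺ = aa*, which is regular.

Note that the bare facts "L₁ regular, L₂ non-regular" do not settle the question by themselves: the closure of regular languages under ∪, ∩, complement and difference applies only when BOTH operands are regular. With a non-regular operand the result can come out regular or non-regular depending on the specific languages, so one has to work out L₁ − L₂ for this particular pair, as above.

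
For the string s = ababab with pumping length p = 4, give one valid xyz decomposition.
x = '', y = 'aba', z = 'bab'

For s = ababab and p = 4, one valid decomposition is:
- x = '' (length 0)
- y = 'aba' (length 3)
- z = 'bab' (length 3)

Verification:
- xyz = '' + 'aba' + 'bab' = ababab ✓
- |xy| = 3 ≤ 4 ✓
- |y| = 3 > 0 ✓

All pumping lemma constraints are satisfied.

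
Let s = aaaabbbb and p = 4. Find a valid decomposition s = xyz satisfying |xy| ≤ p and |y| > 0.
x = '', y = 'a', z = 'aaabbbb'

For s = aaaabbbb and p = 4, one valid decomposition is:
- x = '' (length 0)
- y = 'a' (length 1)
- z = 'aaabbbb' (length 7)

Verification:
- xyz = '' + 'a' + 'aaabbbb' = aaaabbbb ✓
- |xy| = 1 ≤ 4 ✓
- |y| = 1 > 0 ✓

All pumping lemma constraints are satisfied.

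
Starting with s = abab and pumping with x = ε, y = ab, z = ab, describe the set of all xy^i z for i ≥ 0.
{xy^i z : i ≥ 0} = {(ab)^(i+1) : i ≥ 0} = {ab, abab, ababab, ...}

With x = ε, y = ab, z = ab: Pumping 'ab' gives strings of alternating a's and b's.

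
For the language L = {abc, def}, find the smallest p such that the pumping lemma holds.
p = 4

For a finite language L, the pumping lemma holds vacuously if p > max|s| for s ∈ L.

The longest string in L = {abc, def} has length 3.
If p = 4, then no string s ∈ L has |s| ≥ p, so the condition is vacuously true.

The minimum pumping length is p = 4.

Why no smaller p works: for any p ≤ 3, the longest string s ∈ L has |s| = 3 ≥ p, so it would
have to be pumpable; but pumping up (i = 2, 3, ...) produces ever longer strings, which cannot all lie in the
finite language L. So the pumping property fails for every p ≤ 3.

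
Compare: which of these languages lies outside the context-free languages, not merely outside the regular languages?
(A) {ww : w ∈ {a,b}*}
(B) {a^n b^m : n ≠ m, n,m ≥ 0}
(A) {ww : w ∈ {a,b}*}

(A) {ww : w ∈ {a,b}*} requires the CFL pumping lemma.

- {a^n b^m : n ≠ m, n,m ≥ 0} is context-free (but not regular)
  • Can be shown non-regular with the regular pumping lemma
  • After pumping a's, we can make n = m

- {ww : w ∈ {a,b}*} is NOT context-free
  • Requires the CFL pumping lemma to prove
  • Cannot verify equality of two arbitrary substrings

The CFL pumping lemma is "stronger" in that it can prove non-membership
in the larger class of context-free languages.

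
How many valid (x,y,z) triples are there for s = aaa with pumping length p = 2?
3

For s = 'aaa' with pumping length p = 2:

Constraints: |xy| ≤ 2, |y| > 0

Valid decompositions (|xy| ≤ p, |y| ≥ 1):
  • x='', y='a', z='aa'
  • x='a', y='a', z='a'
  • x='', y='aa', z='a'

Total count: 3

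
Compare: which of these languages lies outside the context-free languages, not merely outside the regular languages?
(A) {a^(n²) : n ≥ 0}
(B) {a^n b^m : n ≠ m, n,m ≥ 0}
(A) {a^(n²) : n ≥ 0}

(A) {a^(n²) : n ≥ 0} requires the CFL pumping lemma.

- {a^n b^m : n ≠ m, n,m ≥ 0} is context-free (but not regular)
  • Can be shown non-regular with the regular pumping lemma
  • After pumping a's, we can make n = m

- {a^(n²) : n ≥ 0} is NOT context-free
  • Requires the CFL pumping lemma to prove
  • Gaps between squares grow unboundedly

The CFL pumping lemma is "stronger" in that it can prove non-membership
in the larger class of context-free languages.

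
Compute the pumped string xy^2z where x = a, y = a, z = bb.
aaabb

Given x = 'a', y = 'a', z = 'bb' and i = 2:

xy^2z = x + y·y·...·y (2 times) + z
       = 'a' + 'a'^2 + 'bb'
       = 'a' + 'aa' + 'bb'
       = 'aaabb'

The pumped string is 'aaabb' with length 5.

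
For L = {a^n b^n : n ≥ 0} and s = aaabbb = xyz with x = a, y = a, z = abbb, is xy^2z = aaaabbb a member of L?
No

xy²z = a · aa · abbb = aaaabbb.
aaaabbb has 4 a's and 3 b's; 4 ≠ 3, so it is not in L.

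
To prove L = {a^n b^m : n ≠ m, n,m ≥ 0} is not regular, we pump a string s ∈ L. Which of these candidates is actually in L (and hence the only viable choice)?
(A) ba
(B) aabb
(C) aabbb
(C) aabbb

The pumping lemma is applied to a string s that lies in L, so first check membership of each option:
- (A) ba has an a after a b, so it is not of the form a^n b^m and is not in L ✗
- (B) aabb = a^2 b^2 has n = m = 2, so it is not in L ✗
- (C) aabbb = a^2 b^3 with 2 ≠ 3, so it is in L ✓

Only (C) aabbb is in L, so it is the only candidate that could play the role of s.
(In a complete proof one picks s in terms of the pumping length p so that |s| ≥ p is guaranteed; a fixed string like aabbb illustrates the shape of such an s.)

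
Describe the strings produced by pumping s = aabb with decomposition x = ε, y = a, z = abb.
{xy^i z : i ≥ 0} = {a^(i+1) b^2 : i ≥ 0} = {abb, aabb, aaabb, ...}

With x = ε, y = a, z = abb: Starting with aabb and pumping the first 'a' (z = abb keeps the second 'a'), we get strings with i+1 a's followed by 2 b's for i = 0, 1, 2, ...; note bb is not produced because z always contributes one a.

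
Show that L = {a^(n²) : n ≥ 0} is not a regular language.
Assume for contradiction that L is regular, and let p ≥ 1 be the pumping length given by the pumping lemma.
Choose s = a^(p²). Then s ∈ L and |s| = p² ≥ p.
By the pumping lemma, s = xyz for some x, y, z with |xy| ≤ p, |y| ≥ 1, and xy^i z ∈ L for every i ≥ 0.
Here y = a^k for some k with 1 ≤ k ≤ |xy| ≤ p.

Take i = 2: |xy²z| = p² + k.
Now p² < p² + k ≤ p² + p < p² + 2p + 1 = (p + 1)².
So |xy²z| lies strictly between the consecutive squares p² and (p + 1)², hence is not a perfect square, and xy²z ∉ L.

This contradicts the pumping lemma, which requires xy^i z ∈ L for all i ≥ 0.
Hence L = {a^(n²) : n ≥ 0} is not regular. ∎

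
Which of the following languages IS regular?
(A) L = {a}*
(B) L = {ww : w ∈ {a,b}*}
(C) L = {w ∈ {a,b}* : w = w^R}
(A) {a}*

(A) L = {a}* is regular.

This can be recognized by a finite automaton (DFA/NFA).
Regular expressions like {a}* define regular languages.

The other choices are not regular:
- {ww : w ∈ {a,b}*}: After pumping, the two halves no longer match
- {w ∈ {a,b}* : w = w^R}: After pumping, the string is no longer symmetric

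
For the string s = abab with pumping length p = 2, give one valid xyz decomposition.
x = '', y = 'a', z = 'bab'

For s = abab and p = 2, one valid decomposition is:
- x = '' (length 0)
- y = 'a' (length 1)
- z = 'bab' (length 3)

Verification:
- xyz = '' + 'a' + 'bab' = abab ✓
- |xy| = 1 ≤ 2 ✓
- |y| = 1 > 0 ✓

All pumping lemma constraints are satisfied.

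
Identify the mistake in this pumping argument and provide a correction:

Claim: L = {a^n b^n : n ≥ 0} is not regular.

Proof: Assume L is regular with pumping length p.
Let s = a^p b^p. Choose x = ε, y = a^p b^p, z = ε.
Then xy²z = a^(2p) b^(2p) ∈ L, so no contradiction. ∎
Error: The decomposition violates |xy| ≤ p. With y = a^p b^p, |xy| = |y| = 2p > p. (The proof also miscomputes xy²z, which would be a^p b^p a^p b^p rather than a^(2p) b^(2p), and it wrongly treats one harmless decomposition as settling the matter — the prover does not get to choose the decomposition.)

Correction: The pumping lemma requires |xy| ≤ p, and the argument must handle every decomposition satisfying |xy| ≤ p, |y| ≥ 1. Since s starts with p a's, any such y consists only of a's, say y = a^k with k ≥ 1. Then xy²z = a^(p+k) b^p has unequal numbers of a's and b's, so xy²z ∉ L — the required contradiction.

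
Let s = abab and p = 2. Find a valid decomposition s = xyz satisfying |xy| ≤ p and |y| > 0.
x = 'a', y = 'b', z = 'ab'

For s = abab and p = 2, one valid decomposition is:
- x = 'a' (length 1)
- y = 'b' (length 1)
- z = 'ab' (length 2)

Verification:
- xyz = 'a' + 'b' + 'ab' = abab ✓
- |xy| = 2 ≤ 2 ✓
- |y| = 1 > 0 ✓

All pumping lemma constraints are satisfied.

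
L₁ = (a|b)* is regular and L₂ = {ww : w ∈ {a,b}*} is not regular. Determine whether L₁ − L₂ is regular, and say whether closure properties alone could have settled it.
No — L₁ − L₂ is not regular.

L₁ − L₂ is the complement of {ww} within {a,b}*. If it were regular, its complement {ww} would be regular as well (regular languages are closed under complement) — contradiction. So L₁ − L₂ is not regular.

Note that the bare facts "L₁ regular, L₂ non-regular" do not settle the question by themselves: the closure of regular languages under ∪, ∩, complement and difference applies only when BOTH operands are regular. With a non-regular operand the result can come out regular or non-regular depending on the specific languages, so one has to work out L₁ − L₂ for this particular pair, as above.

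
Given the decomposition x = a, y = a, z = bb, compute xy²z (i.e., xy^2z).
aaabb

Given x = 'a', y = 'a', z = 'bb' and i = 2:

xy^2z = x + y·y·...·y (2 times) + z
       = 'a' + 'a'^2 + 'bb'
       = 'a' + 'aa' + 'bb'
       = 'aaabb'

The pumped string is 'aaabb' with length 5.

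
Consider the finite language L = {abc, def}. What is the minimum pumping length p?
p = 4

For a finite language L, the pumping lemma holds vacuously if p > max|s| for s ∈ L.

The longest string in L = {abc, def} has length 3.
If p = 4, then no string s ∈ L has |s| ≥ p, so the condition is vacuously true.

The minimum pumping length is p = 4.

Why no smaller p works: for any p ≤ 3, the longest string s ∈ L has |s| = 3 ≥ p, so it would
have to be pumpable; but pumping up (i = 2, 3, ...) produces ever longer strings, which cannot all lie in the
finite language L. So the pumping property fails for every p ≤ 3.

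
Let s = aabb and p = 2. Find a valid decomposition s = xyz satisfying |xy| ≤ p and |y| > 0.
x = '', y = 'a', z = 'abb'

For s = aabb and p = 2, one valid decomposition is:
- x = '' (length 0)
- y = 'a' (length 1)
- z = 'abb' (length 3)

Verification:
- xyz = '' + 'a' + 'abb' = aabb ✓
- |xy| = 1 ≤ 2 ✓
- |y| = 1 > 0 ✓

All pumping lemma constraints are satisfied.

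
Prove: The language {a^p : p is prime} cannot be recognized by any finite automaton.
Assume for contradiction that L is regular, and let p ≥ 1 be the pumping length given by the pumping lemma.
Choose a prime q with q ≥ p (one exists because there are infinitely many primes) and let s = a^q. Then s ∈ L and |s| = q ≥ p.
By the pumping lemma, s = xyz for some x, y, z with |xy| ≤ p, |y| ≥ 1, and xy^i z ∈ L for every i ≥ 0.
Here y = a^k for some k with 1 ≤ k ≤ p, and xy^i z = a^(q + (i − 1)k) for every i ≥ 0.

Take i = q + 1: |xy^(q+1) z| = q + qk = q(k + 1).
Both factors satisfy q ≥ 2 and k + 1 ≥ 2, so q(k + 1) is composite, and xy^(q+1) z ∉ L.

This contradicts the pumping lemma, which requires xy^i z ∈ L for all i ≥ 0.
Hence L = {a^p : p is prime} is not regular. ∎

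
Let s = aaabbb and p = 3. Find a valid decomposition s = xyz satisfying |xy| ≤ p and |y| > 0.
x = '', y = 'a', z = 'aabbb'

For s = aaabbb and p = 3, one valid decomposition is:
- x = '' (length 0)
- y = 'a' (length 1)
- z = 'aabbb' (length 5)

Verification:
- xyz = '' + 'a' + 'aabbb' = aaabbb ✓
- |xy| = 1 ≤ 3 ✓
- |y| = 1 > 0 ✓

All pumping lemma constraints are satisfied.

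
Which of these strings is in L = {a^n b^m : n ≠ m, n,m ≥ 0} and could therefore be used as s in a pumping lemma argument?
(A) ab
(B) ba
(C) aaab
(C) aaab

The pumping lemma is applied to a string s that lies in L, so first check membership of each option:
- (A) ab = a^1 b^1 has n = m = 1, so it is not in L ✗
- (B) ba has an a after a b, so it is not of the form a^n b^m and is not in L ✗
- (C) aaab = a^3 b^1 with 3 ≠ 1, so it is in L ✓

Only (C) aaab is in L, so it is the only candidate that could play the role of s.
(In a complete proof one picks s in terms of the pumping length p so that |s| ≥ p is guaranteed; a fixed string like aaab illustrates the shape of such an s.)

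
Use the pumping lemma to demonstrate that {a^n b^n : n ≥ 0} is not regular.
Assume for contradiction that L is regular, and let p ≥ 1 be the pumping length given by the pumping lemma.
Choose s = a^p b^p. Then s ∈ L and |s| = 2p ≥ p.
By the pumping lemma, s = xyz for some x, y, z with |xy| ≤ p, |y| ≥ 1, and xy^i z ∈ L for every i ≥ 0.
Since |xy| ≤ p and the first p symbols of s are all a's, we must have y = a^k for some k with 1 ≤ k ≤ p.

Take i = 3: xy³z = a^(p + 2k) b^p.
This string has p + 2k a's but p b's, and p + 2k > p because k ≥ 1. So xy³z ∉ L.

This contradicts the pumping lemma, which requires xy^i z ∈ L for all i ≥ 0.
Hence L = {a^n b^n : n ≥ 0} is not regular. ∎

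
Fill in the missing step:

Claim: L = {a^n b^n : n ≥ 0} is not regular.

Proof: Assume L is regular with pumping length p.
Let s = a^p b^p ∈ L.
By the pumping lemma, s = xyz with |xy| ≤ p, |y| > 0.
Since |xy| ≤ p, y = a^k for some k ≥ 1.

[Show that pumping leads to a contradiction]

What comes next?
Consider xy²z = a^(p+k) b^p.

Since k ≥ 1, we have p + k > p.
So xy²z has more a's than b's: (p+k) a's vs p b's.
This means xy²z ∉ L because a^n b^n requires equal counts.

This contradicts the pumping lemma which states xy²z ∈ L.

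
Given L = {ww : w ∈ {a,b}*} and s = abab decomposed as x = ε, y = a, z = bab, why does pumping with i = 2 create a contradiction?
xy²z = aabab ∉ L

Pumping with i = 2 replaces y = a by y² = aa:
- Original: s = xyz = abab; abab splits into halves ab · ab, which are equal, so it is in L (w = ab)
- Pumped: xy²z = ε · aa · bab = aabab
- aabab has odd length 5, so it cannot be written as ww and is not in L

The pumping lemma would require xy²z ∈ L, so this decomposition yields a contradiction.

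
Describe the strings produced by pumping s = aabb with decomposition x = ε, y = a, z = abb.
{xy^i z : i ≥ 0} = {a^(i+1) b^2 : i ≥ 0} = {abb, aabb, aaabb, ...}

With x = ε, y = a, z = abb: Starting with aabb and pumping the first 'a' (z = abb keeps the second 'a'), we get strings with i+1 a's followed by 2 b's for i = 0, 1, 2, ...; note bb is not produced because z always contributes one a.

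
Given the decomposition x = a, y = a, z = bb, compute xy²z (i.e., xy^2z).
aaabb

Given x = 'a', y = 'a', z = 'bb' and i = 2:

xy^2z = x + y·y·...·y (2 times) + z
       = 'a' + 'a'^2 + 'bb'
       = 'a' + 'aa' + 'bb'
       = 'aaabb'

The pumped string is 'aaabb' with length 5.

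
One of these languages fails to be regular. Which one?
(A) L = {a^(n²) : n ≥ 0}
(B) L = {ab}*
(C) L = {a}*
(A) {a^(n²) : n ≥ 0}

(A) L = {a^(n²) : n ≥ 0} is NOT regular.

The pumping lemma can be used to prove this:
After pumping, length is no longer a perfect square

The other languages are regular because they can be recognized by finite automata.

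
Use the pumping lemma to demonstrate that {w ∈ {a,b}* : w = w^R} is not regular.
Assume for contradiction that L is regular, and let p ≥ 1 be the pumping length given by the pumping lemma.
Choose s = a^p b a^p. Then s ∈ L (it reads the same in both directions) and |s| = 2p + 1 ≥ p.
By the pumping lemma, s = xyz for some x, y, z with |xy| ≤ p, |y| ≥ 1, and xy^i z ∈ L for every i ≥ 0.
Since |xy| ≤ p and the first p symbols of s are all a's, y = a^k for some k with 1 ≤ k ≤ p.

Take i = 0: xy⁰z = a^(p − k) b a^p.
Its reversal is a^p b a^(p − k). These differ because the block of a's before the unique b has length p − k in one and p in the other, and p − k ≠ p since k ≥ 1. So xy⁰z is not a palindrome, i.e. xy⁰z ∉ L.

This contradicts the pumping lemma, which requires xy^i z ∈ L for all i ≥ 0.
Hence L = {w ∈ {a,b}* : w = w^R} is not regular. ∎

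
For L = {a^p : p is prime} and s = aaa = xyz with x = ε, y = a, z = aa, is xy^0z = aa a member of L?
Yes

xy⁰z = ε · ε · aa = aa.
aa has length 2, which is prime, so it is in L.
(A single pumped string landing in L is not a contradiction by itself; a non-regularity proof needs some i for which xy^i z ∉ L, for every admissible decomposition.)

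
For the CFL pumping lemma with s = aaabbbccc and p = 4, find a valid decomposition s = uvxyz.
u='aa', v='a', x='bb', y='b', z='ccc'

For s = aaabbbccc with pumping length p = 4:

One valid decomposition:
- u = 'aa'
- v = 'a'
- x = 'bb'
- y = 'b'
- z = 'ccc'

Verification:
- uvxyz = 'aa' + 'a' + 'bb' + 'b' + 'ccc' = aaabbbccc ✓
- |vxy| = |'abbb'| = 4 ≤ 4 ✓
- |vy| = |'ab'| = 2 > 0 ✓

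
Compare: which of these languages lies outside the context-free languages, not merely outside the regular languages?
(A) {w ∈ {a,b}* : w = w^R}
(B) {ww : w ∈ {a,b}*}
(B) {ww : w ∈ {a,b}*}

(B) {ww : w ∈ {a,b}*} requires the CFL pumping lemma.

- {w ∈ {a,b}* : w = w^R} is context-free (but not regular)
  • Can be shown non-regular with the regular pumping lemma
  • After pumping, the string is no longer symmetric

- {ww : w ∈ {a,b}*} is NOT context-free
  • Requires the CFL pumping lemma to prove
  • Even a PDA cannot compare two arbitrary halves symbol by symbol; CFL pumping on a^p b^p a^p b^p fails

The CFL pumping lemma is "stronger" in that it can prove non-membership
in the larger class of context-free languages.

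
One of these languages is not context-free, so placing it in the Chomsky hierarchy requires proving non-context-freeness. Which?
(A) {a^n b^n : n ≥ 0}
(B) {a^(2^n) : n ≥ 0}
(B) {a^(2^n) : n ≥ 0}

(B) {a^(2^n) : n ≥ 0} requires the CFL pumping lemma.

- {a^n b^n : n ≥ 0} is context-free (but not regular)
  • Can be shown non-regular with the regular pumping lemma
  • After pumping, the number of a's and b's become unequal

- {a^(2^n) : n ≥ 0} is NOT context-free
  • Requires the CFL pumping lemma to prove
  • Gaps between powers of 2 grow exponentially

The CFL pumping lemma is "stronger" in that it can prove non-membership
in the larger class of context-free languages.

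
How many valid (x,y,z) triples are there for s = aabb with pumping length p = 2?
3

For s = 'aabb' with pumping length p = 2:

Constraints: |xy| ≤ 2, |y| > 0

Valid decompositions (|xy| ≤ p, |y| ≥ 1):
  • x='', y='a', z='abb'
  • x='a', y='a', z='bb'
  • x='', y='aa', z='bb'

Total count: 3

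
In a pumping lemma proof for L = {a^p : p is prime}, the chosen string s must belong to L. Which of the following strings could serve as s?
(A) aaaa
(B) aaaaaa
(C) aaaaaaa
(C) aaaaaaa

The pumping lemma is applied to a string s that lies in L, so first check membership of each option:
- (A) aaaa has length 4 = 2 × 2, which is not prime, so it is not in L ✗
- (B) aaaaaa has length 6 = 2 × 3, which is not prime, so it is not in L ✗
- (C) aaaaaaa has length 7, which is prime, so it is in L ✓

Only (C) aaaaaaa is in L, so it is the only candidate that could play the role of s.
(In a complete proof one picks s in terms of the pumping length p so that |s| ≥ p is guaranteed; a fixed string like aaaaaaa illustrates the shape of such an s.)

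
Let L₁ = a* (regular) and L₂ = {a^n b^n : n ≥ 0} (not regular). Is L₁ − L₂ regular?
Yes — L₁ − L₂ is regular.

The only string of a* that lies in {a^n b^n} is ε, so L₁ − L₂ = a* − {ε} = a⁺ = aa*, which is regular.

Note that the bare facts "L₁ regular, L₂ non-regular" do not settle the question by themselves: the closure of regular languages under ∪, ∩, complement and difference applies only when BOTH operands are regular. With a non-regular operand the result can come out regular or non-regular depending on the specific languages, so one has to work out L₁ − L₂ for this particular pair, as above.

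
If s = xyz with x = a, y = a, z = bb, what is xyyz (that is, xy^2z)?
aaabb

Given x = 'a', y = 'a', z = 'bb' and i = 2:

xy^2z = x + y·y·...·y (2 times) + z
       = 'a' + 'a'^2 + 'bb'
       = 'a' + 'aa' + 'bb'
       = 'aaabb'

The pumped string is 'aaabb' with length 5.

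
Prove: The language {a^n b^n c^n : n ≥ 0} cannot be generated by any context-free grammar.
Assume for contradiction that L is context-free, and let p ≥ 1 be the pumping length given by the pumping lemma for CFLs.
Choose s = a^p b^p c^p. Then s ∈ L and |s| = 3p ≥ p.
By the CFL pumping lemma, s = uvxyz for some u, v, x, y, z with |vxy| ≤ p, |vy| ≥ 1, and uv^i xy^i z ∈ L for every i ≥ 0.

Because |vxy| ≤ p, the window vxy cannot contain both an a and a c: any substring of s containing both must include the entire block b^p plus at least one a and one c, so it has length ≥ p + 2 > p.
Hence at least one of the letters a, c does not occur in vy at all.

Take i = 0: the string uxz is obtained from s by deleting |vy| ≥ 1 symbols, so |uxz| = 3p − |vy| < 3p.
But the letter (a or c) that does not occur in vy still occurs exactly p times in uxz. Every string of L with exactly p copies of some letter is a^p b^p c^p, of length 3p. Since |uxz| < 3p, uxz ∉ L.

This contradicts the CFL pumping lemma, which requires uv^i xy^i z ∈ L for all i ≥ 0.
Hence L = {a^n b^n c^n : n ≥ 0} is not context-free. ∎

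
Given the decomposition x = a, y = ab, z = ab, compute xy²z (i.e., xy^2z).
aababab

Given x = 'a', y = 'ab', z = 'ab' and i = 2:

xy^2z = x + y·y·...·y (2 times) + z
       = 'a' + 'ab'^2 + 'ab'
       = 'a' + 'abab' + 'ab'
       = 'aababab'

The pumped string is 'aababab' with length 7.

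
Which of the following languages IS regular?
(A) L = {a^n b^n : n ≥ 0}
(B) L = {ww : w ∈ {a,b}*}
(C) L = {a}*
(C) {a}*

(C) L = {a}* is regular.

This can be recognized by a finite automaton (DFA/NFA).
Regular expressions like {a}* define regular languages.

The other choices are not regular:
- {ww : w ∈ {a,b}*}: After pumping, the two halves no longer match
- {a^n b^n : n ≥ 0}: After pumping, the number of a's and b's become unequal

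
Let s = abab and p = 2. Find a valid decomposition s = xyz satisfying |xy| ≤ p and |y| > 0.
x = '', y = 'ab', z = 'ab'

For s = abab and p = 2, one valid decomposition is:
- x = '' (length 0)
- y = 'ab' (length 2)
- z = 'ab' (length 2)

Verification:
- xyz = '' + 'ab' + 'ab' = abab ✓
- |xy| = 2 ≤ 2 ✓
- |y| = 2 > 0 ✓

All pumping lemma constraints are satisfied.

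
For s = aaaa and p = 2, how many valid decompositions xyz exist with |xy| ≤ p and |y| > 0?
3

For s = 'aaaa' with pumping length p = 2:

Constraints: |xy| ≤ 2, |y| > 0

Valid decompositions (|xy| ≤ p, |y| ≥ 1):
  • x='', y='a', z='aaa'
  • x='a', y='a', z='aa'
  • x='', y='aa', z='aa'

Total count: 3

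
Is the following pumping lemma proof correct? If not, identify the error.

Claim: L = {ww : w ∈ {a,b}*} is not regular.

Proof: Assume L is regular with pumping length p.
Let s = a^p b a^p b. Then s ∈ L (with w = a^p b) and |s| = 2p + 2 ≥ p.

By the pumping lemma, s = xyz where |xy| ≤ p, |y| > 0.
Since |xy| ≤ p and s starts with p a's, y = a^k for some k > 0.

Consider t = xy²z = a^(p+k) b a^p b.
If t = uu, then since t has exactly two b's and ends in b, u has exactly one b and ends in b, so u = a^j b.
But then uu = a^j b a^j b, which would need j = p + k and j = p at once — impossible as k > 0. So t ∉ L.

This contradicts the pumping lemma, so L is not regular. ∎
The proof is correct.

This proof is valid because:
1. s = a^p b a^p b is in L and is chosen in terms of p, so |s| ≥ p holds for every p
2. The decomposition analysis is correct: |xy| ≤ p forces y to lie inside the leading a's
3. The contradiction is valid: the argument shows a^(p+k) b a^p b cannot be split into two equal halves
4. The conclusion follows logically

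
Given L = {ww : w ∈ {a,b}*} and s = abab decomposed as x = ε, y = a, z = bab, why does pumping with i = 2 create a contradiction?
xy²z = aabab ∉ L

Pumping with i = 2 replaces y = a by y² = aa:
- Original: s = xyz = abab; abab splits into halves ab · ab, which are equal, so it is in L (w = ab)
- Pumped: xy²z = ε · aa · bab = aabab
- aabab has odd length 5, so it cannot be written as ww and is not in L

The pumping lemma would require xy²z ∈ L, so this decomposition yields a contradiction.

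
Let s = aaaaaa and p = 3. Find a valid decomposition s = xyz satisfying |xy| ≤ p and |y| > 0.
x = 'aa', y = 'a', z = 'aaa'

For s = aaaaaa and p = 3, one valid decomposition is:
- x = 'aa' (length 2)
- y = 'a' (length 1)
- z = 'aaa' (length 3)

Verification:
- xyz = 'aa' + 'a' + 'aaa' = aaaaaa ✓
- |xy| = 3 ≤ 3 ✓
- |y| = 1 > 0 ✓

All pumping lemma constraints are satisfied.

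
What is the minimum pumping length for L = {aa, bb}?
p = 3

For a finite language L, the pumping lemma holds vacuously if p > max|s| for s ∈ L.

The longest string in L = {aa, bb} has length 2.
If p = 3, then no string s ∈ L has |s| ≥ p, so the condition is vacuously true.

The minimum pumping length is p = 3.

Why no smaller p works: for any p ≤ 2, the longest string s ∈ L has |s| = 2 ≥ p, so it would
have to be pumpable; but pumping up (i = 2, 3, ...) produces ever longer strings, which cannot all lie in the
finite language L. So the pumping property fails for every p ≤ 2.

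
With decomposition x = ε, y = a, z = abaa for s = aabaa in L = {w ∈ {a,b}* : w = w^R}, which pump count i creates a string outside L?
i = 0

xy⁰z = ε · ε · abaa = abaa; abaa reversed is aaba ≠ abaa, so it is not a palindrome and is not in L.
(Other choices also work, e.g. i = 2, 3; only i = 1 is guaranteed to stay in L since xy¹z = s.)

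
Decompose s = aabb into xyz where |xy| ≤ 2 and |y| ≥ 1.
x = 'a', y = 'a', z = 'bb'

For s = aabb and p = 2, one valid decomposition is:
- x = 'a' (length 1)
- y = 'a' (length 1)
- z = 'bb' (length 2)

Verification:
- xyz = 'a' + 'a' + 'bb' = aabb ✓
- |xy| = 2 ≤ 2 ✓
- |y| = 1 > 0 ✓

All pumping lemma constraints are satisfied.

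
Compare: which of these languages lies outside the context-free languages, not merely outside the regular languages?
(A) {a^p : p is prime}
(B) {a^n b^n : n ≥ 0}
(A) {a^p : p is prime}

(A) {a^p : p is prime} requires the CFL pumping lemma.

- {a^n b^n : n ≥ 0} is context-free (but not regular)
  • Can be shown non-regular with the regular pumping lemma
  • After pumping, the number of a's and b's become unequal

- {a^p : p is prime} is NOT context-free
  • Requires the CFL pumping lemma to prove
  • The CFL pumping lemma also fails because prime gaps are unbounded

The CFL pumping lemma is "stronger" in that it can prove non-membership
in the larger class of context-free languages.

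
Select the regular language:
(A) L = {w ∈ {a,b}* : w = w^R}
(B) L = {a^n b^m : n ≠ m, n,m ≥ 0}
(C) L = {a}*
(C) {a}*

(C) L = {a}* is regular.

This can be recognized by a finite automaton (DFA/NFA).
Regular expressions like {a}* define regular languages.

The other choices are not regular:
- {w ∈ {a,b}* : w = w^R}: After pumping, the string is no longer symmetric
- {a^n b^m : n ≠ m, n,m ≥ 0}: After pumping a's, we can make n = m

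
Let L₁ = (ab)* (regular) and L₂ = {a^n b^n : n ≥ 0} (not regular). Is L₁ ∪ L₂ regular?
No — L₁ ∪ L₂ is not regular.

Let U = (ab)* ∪ {a^n b^n}. If U were regular, then U ∩ aa*bb* would be regular (closure under intersection with a regular language). But (ab)* ∩ aa*bb* = {ab} and {a^n b^n} ∩ aa*bb* = {a^n b^n : n ≥ 1}, so U ∩ aa*bb* = {a^n b^n : n ≥ 1}, which is not regular. Hence U is not regular.

Note that the bare facts "L₁ regular, L₂ non-regular" do not settle the question by themselves: the closure of regular languages under ∪, ∩, complement and difference applies only when BOTH operands are regular. With a non-regular operand the result can come out regular or non-regular depending on the specific languages, so one has to work out L₁ ∪ L₂ for this particular pair, as above.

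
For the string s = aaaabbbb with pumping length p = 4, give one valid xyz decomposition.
x = '', y = 'aa', z = 'aabbbb'

For s = aaaabbbb and p = 4, one valid decomposition is:
- x = '' (length 0)
- y = 'aa' (length 2)
- z = 'aabbbb' (length 6)

Verification:
- xyz = '' + 'aa' + 'aabbbb' = aaaabbbb ✓
- |xy| = 2 ≤ 4 ✓
- |y| = 2 > 0 ✓

All pumping lemma constraints are satisfied.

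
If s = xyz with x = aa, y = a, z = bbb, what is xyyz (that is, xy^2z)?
aaaabbb

Given x = 'aa', y = 'a', z = 'bbb' and i = 2:

xy^2z = x + y·y·...·y (2 times) + z
       = 'aa' + 'a'^2 + 'bbb'
       = 'aa' + 'aa' + 'bbb'
       = 'aaaabbb'

The pumped string is 'aaaabbb' with length 7.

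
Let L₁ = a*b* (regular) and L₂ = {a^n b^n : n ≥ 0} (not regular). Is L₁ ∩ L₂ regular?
No — L₁ ∩ L₂ is not regular.

Every string a^n b^n already lies in a*b*, so L₁ ∩ L₂ = {a^n b^n : n ≥ 0} = L₂ itself, which is the standard non-regular language (pump s = a^p b^p).

Note that the bare facts "L₁ regular, L₂ non-regular" do not settle the question by themselves: the closure of regular languages under ∪, ∩, complement and difference applies only when BOTH operands are regular. With a non-regular operand the result can come out regular or non-regular depending on the specific languages, so one has to work out L₁ ∩ L₂ for this particular pair, as above.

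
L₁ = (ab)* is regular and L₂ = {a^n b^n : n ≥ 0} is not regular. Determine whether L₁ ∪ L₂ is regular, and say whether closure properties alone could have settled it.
No — L₁ ∪ L₂ is not regular.

Let U = (ab)* ∪ {a^n b^n}. If U were regular, then U ∩ aa*bb* would be regular (closure under intersection with a regular language). But (ab)* ∩ aa*bb* = {ab} and {a^n b^n} ∩ aa*bb* = {a^n b^n : n ≥ 1}, so U ∩ aa*bb* = {a^n b^n : n ≥ 1}, which is not regular. Hence U is not regular.

Note that the bare facts "L₁ regular, L₂ non-regular" do not settle the question by themselves: the closure of regular languages under ∪, ∩, complement and difference applies only when BOTH operands are regular. With a non-regular operand the result can come out regular or non-regular depending on the specific languages, so one has to work out L₁ ∪ L₂ for this particular pair, as above.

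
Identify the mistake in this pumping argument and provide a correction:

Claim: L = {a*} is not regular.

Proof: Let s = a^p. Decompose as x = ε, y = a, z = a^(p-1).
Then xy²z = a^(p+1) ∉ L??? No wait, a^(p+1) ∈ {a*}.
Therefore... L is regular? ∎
Error: The proof attempts to show a*  is not regular, but a* IS regular!

Correction: a* is a regular language (recognized by a simple DFA with one accepting state and self-loop on 'a'). The pumping lemma can only prove non-regularity, not regularity. For regular languages, pumping always works.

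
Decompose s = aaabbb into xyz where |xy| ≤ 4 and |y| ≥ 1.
x = 'a', y = 'aab', z = 'bb'

For s = aaabbb and p = 4, one valid decomposition is:
- x = 'a' (length 1)
- y = 'aab' (length 3)
- z = 'bb' (length 2)

Verification:
- xyz = 'a' + 'aab' + 'bb' = aaabbb ✓
- |xy| = 4 ≤ 4 ✓
- |y| = 3 > 0 ✓

All pumping lemma constraints are satisfied.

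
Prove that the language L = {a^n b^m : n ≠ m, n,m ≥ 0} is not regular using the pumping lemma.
Assume for contradiction that L is regular, and let p ≥ 1 be the pumping length given by the pumping lemma.
Choose s = a^p b^(p + p!). Then s ∈ L because p ≠ p + p! (as p! ≥ 1), and |s| ≥ p.
By the pumping lemma, s = xyz for some x, y, z with |xy| ≤ p, |y| ≥ 1, and xy^i z ∈ L for every i ≥ 0.
Since |xy| ≤ p and the first p symbols of s are all a's, y = a^k for some k with 1 ≤ k ≤ p.
For every i ≥ 0, xy^i z = a^(p + (i − 1)k) b^(p + p!).

Because 1 ≤ k ≤ p, k divides p!. Let t = p!/k (a positive integer) and take i = t + 1.
Then the number of a's is p + tk = p + p!, which equals the number of b's.
So xy^(t+1) z = a^(p + p!) b^(p + p!) has equally many a's and b's and is NOT in L.

This contradicts the pumping lemma, which requires xy^i z ∈ L for all i ≥ 0.
Hence L = {a^n b^m : n ≠ m, n,m ≥ 0} is not regular. ∎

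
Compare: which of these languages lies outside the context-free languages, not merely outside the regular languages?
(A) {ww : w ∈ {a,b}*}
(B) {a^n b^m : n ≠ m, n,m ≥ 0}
(A) {ww : w ∈ {a,b}*}

(A) {ww : w ∈ {a,b}*} requires the CFL pumping lemma.

- {a^n b^m : n ≠ m, n,m ≥ 0} is context-free (but not regular)
  • Can be shown non-regular with the regular pumping lemma
  • After pumping a's, we can make n = m

- {ww : w ∈ {a,b}*} is NOT context-free
  • Requires the CFL pumping lemma to prove
  • Cannot verify equality of two arbitrary substrings

The CFL pumping lemma is "stronger" in that it can prove non-membership
in the larger class of context-free languages.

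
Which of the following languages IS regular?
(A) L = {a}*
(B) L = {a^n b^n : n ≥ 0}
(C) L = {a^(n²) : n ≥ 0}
(A) {a}*

(A) L = {a}* is regular.

This can be recognized by a finite automaton (DFA/NFA).
Regular expressions like {a}* define regular languages.

The other choices are not regular:
- {a^n b^n : n ≥ 0}: After pumping, the number of a's and b's become unequal
- {a^(n²) : n ≥ 0}: After pumping, length is no longer a perfect square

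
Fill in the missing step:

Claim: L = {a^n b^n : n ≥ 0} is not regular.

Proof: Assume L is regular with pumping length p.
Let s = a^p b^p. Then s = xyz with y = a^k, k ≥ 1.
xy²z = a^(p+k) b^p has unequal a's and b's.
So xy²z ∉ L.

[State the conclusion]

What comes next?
This contradicts the pumping lemma for regular languages,
which guarantees xy^i z ∈ L for all i ≥ 0.

Since our assumption that L is regular leads to a contradiction,
we conclude that L = {a^n b^n : n ≥ 0} is NOT regular. ∎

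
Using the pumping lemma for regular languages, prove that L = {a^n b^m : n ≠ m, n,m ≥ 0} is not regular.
Assume for contradiction that L is regular, and let p ≥ 1 be the pumping length given by the pumping lemma.
Choose s = a^p b^(p + p!). Then s ∈ L because p ≠ p + p! (as p! ≥ 1), and |s| ≥ p.
By the pumping lemma, s = xyz for some x, y, z with |xy| ≤ p, |y| ≥ 1, and xy^i z ∈ L for every i ≥ 0.
Since |xy| ≤ p and the first p symbols of s are all a's, y = a^k for some k with 1 ≤ k ≤ p.
For every i ≥ 0, xy^i z = a^(p + (i − 1)k) b^(p + p!).

Because 1 ≤ k ≤ p, k divides p!. Let t = p!/k (a positive integer) and take i = t + 1.
Then the number of a's is p + tk = p + p!, which equals the number of b's.
So xy^(t+1) z = a^(p + p!) b^(p + p!) has equally many a's and b's and is NOT in L.

This contradicts the pumping lemma, which requires xy^i z ∈ L for all i ≥ 0.
Hence L = {a^n b^m : n ≠ m, n,m ≥ 0} is not regular. ∎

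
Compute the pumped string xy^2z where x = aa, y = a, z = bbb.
aaaabbb

Given x = 'aa', y = 'a', z = 'bbb' and i = 2:

xy^2z = x + y·y·...·y (2 times) + z
       = 'aa' + 'a'^2 + 'bbb'
       = 'aa' + 'aa' + 'bbb'
       = 'aaaabbb'

The pumped string is 'aaaabbb' with length 7.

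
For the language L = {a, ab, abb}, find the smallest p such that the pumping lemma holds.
p = 4

For a finite language L, the pumping lemma holds vacuously if p > max|s| for s ∈ L.

The longest string in L = {a, ab, abb} has length 3.
If p = 4, then no string s ∈ L has |s| ≥ p, so the condition is vacuously true.

The minimum pumping length is p = 4.

Why no smaller p works: for any p ≤ 3, the longest string s ∈ L has |s| = 3 ≥ p, so it would
have to be pumpable; but pumping up (i = 2, 3, ...) produces ever longer strings, which cannot all lie in the
finite language L. So the pumping property fails for every p ≤ 3.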